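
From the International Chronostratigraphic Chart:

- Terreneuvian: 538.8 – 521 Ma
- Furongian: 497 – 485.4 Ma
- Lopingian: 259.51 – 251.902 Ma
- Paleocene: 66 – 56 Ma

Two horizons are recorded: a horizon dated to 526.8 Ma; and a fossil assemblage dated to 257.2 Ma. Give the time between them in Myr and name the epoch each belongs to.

269.6 million years apart; the first in the Terreneuvian, the second in the Lopingian

Elapsed time: 526.8 − 257.2 = 269.6 Myr.
526.8 Ma lies within 538.8–521 Ma: Terreneuvian.
257.2 Ma lies within 259.51–251.902 Ma: Lopingian.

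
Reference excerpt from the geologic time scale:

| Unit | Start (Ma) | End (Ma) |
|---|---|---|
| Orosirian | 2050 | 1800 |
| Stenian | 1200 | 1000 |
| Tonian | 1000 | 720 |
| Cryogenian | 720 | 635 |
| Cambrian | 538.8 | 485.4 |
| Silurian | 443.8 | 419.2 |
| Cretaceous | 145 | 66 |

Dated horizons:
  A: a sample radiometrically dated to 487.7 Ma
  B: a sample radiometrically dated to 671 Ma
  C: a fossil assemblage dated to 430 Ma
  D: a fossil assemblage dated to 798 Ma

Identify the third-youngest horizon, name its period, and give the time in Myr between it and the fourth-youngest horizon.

B, in the Cryogenian; 127 million years to D

Sorted youngest-first by Ma: C (430), A (487.7), B (671), D (798).
The third youngest is B at 671 Ma, which lies in 720–635 Ma: the Cryogenian.
The fourth youngest is D at 798 Ma; separation = |671 − 798| = 127 Myr.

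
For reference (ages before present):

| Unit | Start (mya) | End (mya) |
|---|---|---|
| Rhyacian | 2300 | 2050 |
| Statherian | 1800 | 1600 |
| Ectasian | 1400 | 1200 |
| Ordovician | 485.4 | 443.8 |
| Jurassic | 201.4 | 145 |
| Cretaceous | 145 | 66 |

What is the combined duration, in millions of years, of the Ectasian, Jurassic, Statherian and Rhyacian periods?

Duration is start − end for each: (1400 − 1200) + (201.4 − 145) + (1800 − 1600) + (2300 − 2050).
That is 200 + 56.4 + 200 + 250, which totals 706.4 million years.

706.4 million years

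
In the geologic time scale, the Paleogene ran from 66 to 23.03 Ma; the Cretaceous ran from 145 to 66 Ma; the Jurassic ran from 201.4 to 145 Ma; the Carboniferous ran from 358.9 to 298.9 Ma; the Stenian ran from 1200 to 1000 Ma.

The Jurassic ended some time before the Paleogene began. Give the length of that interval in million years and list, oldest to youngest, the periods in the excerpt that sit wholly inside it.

79 million years; Cretaceous

The Jurassic closes at 145 Ma and the Paleogene opens at 66 Ma, so the interval is 145 − 66 = 79 Myr.
A period fits inside if it starts at or after 145 Ma and ends at or before 66 Ma; oldest first that gives Cretaceous.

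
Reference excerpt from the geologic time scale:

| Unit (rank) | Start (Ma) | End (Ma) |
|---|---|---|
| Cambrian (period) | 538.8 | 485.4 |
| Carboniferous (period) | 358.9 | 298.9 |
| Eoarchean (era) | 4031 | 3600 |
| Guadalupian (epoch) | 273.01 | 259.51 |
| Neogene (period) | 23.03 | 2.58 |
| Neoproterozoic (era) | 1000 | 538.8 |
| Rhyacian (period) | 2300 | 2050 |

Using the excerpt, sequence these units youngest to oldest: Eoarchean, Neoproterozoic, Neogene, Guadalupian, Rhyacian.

Sorting by start age (ascending Ma, since larger Ma = older): Neogene start 23.03, Guadalupian start 273.01, Neoproterozoic start 1000, Rhyacian start 2300, Eoarchean start 4031.

Neogene, then Guadalupian, then Neoproterozoic, then Rhyacian, then Eoarchean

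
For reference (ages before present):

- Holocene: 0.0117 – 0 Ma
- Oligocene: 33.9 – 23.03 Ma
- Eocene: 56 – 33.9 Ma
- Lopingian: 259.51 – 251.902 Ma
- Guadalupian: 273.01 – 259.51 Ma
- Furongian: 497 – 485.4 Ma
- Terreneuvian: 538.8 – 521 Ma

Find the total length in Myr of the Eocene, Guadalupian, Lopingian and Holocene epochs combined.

43.2197 million years

Duration is start − end for each: (56 − 33.9) + (273.01 − 259.51) + (259.51 − 251.902) + (0.0117 − 0).
That is 22.1 + 13.5 + 7.608 + 0.0117, which totals 43.2197 million years.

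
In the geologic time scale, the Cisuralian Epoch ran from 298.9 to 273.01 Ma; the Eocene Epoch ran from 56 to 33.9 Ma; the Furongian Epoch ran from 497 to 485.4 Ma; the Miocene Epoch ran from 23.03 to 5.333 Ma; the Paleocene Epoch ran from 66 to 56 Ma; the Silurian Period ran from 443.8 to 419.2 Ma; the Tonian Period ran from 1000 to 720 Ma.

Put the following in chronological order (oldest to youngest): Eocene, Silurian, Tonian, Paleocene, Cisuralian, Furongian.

Tonian, Furongian, Silurian, Cisuralian, Paleocene, Eocene

Sorting by start age (descending Ma, since larger Ma = older): Tonian began 1000, Furongian began 497, Silurian began 443.8, Cisuralian began 298.9, Paleocene began 66, Eocene began 56.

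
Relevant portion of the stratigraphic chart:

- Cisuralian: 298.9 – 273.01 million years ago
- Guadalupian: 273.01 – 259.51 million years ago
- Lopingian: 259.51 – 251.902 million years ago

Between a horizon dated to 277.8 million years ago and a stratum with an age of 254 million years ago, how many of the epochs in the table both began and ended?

277.8 Ma sits inside the Cisuralian (298.9–273.01) and 254 Ma inside the Lopingian (259.51–251.902); neither of those is wholly between the two dates.
The listed epochs lying completely between them are Guadalupian — 1 in all.

1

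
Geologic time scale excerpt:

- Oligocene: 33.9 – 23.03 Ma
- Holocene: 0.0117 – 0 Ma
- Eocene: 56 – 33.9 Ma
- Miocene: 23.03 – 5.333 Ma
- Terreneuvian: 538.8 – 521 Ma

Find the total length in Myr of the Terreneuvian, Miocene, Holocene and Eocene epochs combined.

57.6087 million years

Each duration: Terreneuvian = 17.8; Miocene = 17.697; Holocene = 0.0117; Eocene = 22.1.
Sum: 17.8 + 17.697 + 0.0117 + 22.1 = 57.6087 Myr.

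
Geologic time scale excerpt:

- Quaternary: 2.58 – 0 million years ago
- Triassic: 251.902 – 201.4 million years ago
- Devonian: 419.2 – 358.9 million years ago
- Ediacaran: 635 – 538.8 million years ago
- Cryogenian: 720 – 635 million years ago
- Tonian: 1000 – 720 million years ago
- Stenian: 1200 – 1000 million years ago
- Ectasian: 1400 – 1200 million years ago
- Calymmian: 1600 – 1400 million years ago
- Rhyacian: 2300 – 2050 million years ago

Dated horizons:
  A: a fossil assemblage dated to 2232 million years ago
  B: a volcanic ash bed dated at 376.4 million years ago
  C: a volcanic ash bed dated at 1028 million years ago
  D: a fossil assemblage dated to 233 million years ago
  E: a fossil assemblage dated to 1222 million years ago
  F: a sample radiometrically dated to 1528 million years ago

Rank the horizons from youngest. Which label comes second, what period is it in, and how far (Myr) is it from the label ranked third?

Sorted youngest-first by Ma: D (233), B (376.4), C (1028), E (1222), F (1528), A (2232).
The second youngest is B at 376.4 Ma, which lies in 419.2–358.9 Ma: the Devonian.
The third youngest is C at 1028 Ma; separation = |376.4 − 1028| = 651.6 Myr.

B, in the Devonian; 651.6 million years to C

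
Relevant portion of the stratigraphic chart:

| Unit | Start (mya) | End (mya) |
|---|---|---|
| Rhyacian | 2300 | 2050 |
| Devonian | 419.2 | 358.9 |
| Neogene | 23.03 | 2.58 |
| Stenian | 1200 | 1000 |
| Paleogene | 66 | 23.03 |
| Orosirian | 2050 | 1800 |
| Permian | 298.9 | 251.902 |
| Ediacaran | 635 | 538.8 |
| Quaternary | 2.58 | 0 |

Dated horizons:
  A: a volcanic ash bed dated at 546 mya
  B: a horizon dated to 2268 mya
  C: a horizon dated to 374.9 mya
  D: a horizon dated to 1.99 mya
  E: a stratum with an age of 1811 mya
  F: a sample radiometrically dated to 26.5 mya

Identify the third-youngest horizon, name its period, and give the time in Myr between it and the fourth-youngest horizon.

Sorted youngest-first by Ma: D (1.99), F (26.5), C (374.9), A (546), E (1811), B (2268).
The third youngest is C at 374.9 Ma, which lies in 419.2–358.9 Ma: the Devonian.
The fourth youngest is A at 546 Ma; separation = |374.9 − 546| = 171.1 Myr.

C, in the Devonian; 171.1 million years to A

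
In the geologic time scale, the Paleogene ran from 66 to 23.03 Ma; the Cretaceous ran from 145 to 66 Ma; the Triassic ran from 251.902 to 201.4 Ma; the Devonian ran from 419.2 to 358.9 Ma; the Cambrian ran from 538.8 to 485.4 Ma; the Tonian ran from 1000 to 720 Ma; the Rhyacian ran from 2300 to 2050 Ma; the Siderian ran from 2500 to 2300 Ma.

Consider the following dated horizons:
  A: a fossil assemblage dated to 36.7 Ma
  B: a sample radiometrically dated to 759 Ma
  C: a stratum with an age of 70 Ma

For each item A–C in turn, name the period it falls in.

A: 36.7 Ma lies in 66–23.03 Ma, so Paleogene.
B: 759 Ma lies in 1000–720 Ma, so Tonian.
C: 70 Ma lies in 145–66 Ma, so Cretaceous.

A — Paleogene; B — Tonian; C — Cretaceous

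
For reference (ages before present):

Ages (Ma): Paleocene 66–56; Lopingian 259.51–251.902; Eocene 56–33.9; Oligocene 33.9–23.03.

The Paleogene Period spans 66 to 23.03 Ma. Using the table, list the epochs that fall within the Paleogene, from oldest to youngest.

Paleocene, Eocene, Oligocene

Epochs with both bounds inside 66–23.03 Ma: Paleocene (66–56), Eocene (56–33.9), Oligocene (33.9–23.03).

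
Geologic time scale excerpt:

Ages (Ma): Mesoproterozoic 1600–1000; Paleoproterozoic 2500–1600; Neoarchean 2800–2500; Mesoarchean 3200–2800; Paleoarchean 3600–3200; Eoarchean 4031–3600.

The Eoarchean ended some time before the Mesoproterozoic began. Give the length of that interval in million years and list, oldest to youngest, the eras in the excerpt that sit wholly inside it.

2000 million years; Paleoarchean, Mesoarchean, Neoarchean, Paleoproterozoic

The Eoarchean closes at 3600 Ma and the Mesoproterozoic opens at 1600 Ma, so the interval is 3600 − 1600 = 2000 Myr.
An era fits inside if it starts at or after 3600 Ma and ends at or before 1600 Ma; oldest first that gives Paleoarchean, Mesoarchean, Neoarchean, Paleoproterozoic.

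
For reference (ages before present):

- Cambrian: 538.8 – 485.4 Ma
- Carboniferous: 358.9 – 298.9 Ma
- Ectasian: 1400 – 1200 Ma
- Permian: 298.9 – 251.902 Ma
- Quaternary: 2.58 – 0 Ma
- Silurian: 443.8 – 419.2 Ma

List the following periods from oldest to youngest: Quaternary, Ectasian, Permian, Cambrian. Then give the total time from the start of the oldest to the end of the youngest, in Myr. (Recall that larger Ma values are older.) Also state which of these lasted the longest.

From the excerpt: Quaternary 2.58–0; Ectasian 1400–1200; Permian 298.9–251.902; Cambrian 538.8–485.4 (Ma).
Larger Ma is earlier, so the oldest is Ectasian and the youngest is Quaternary; oldest to youngest: Ectasian, Cambrian, Permian, Quaternary.
Oldest start 1400 minus youngest end 0 gives 1400 Myr overall.
Individual lengths (start − end): Ectasian 200; Permian 46.998; Cambrian 53.4; Quaternary 2.58. The largest is Ectasian at 200 Myr.

Ectasian → Cambrian → Permian → Quaternary; total span 1400 Myr; longest is Ectasian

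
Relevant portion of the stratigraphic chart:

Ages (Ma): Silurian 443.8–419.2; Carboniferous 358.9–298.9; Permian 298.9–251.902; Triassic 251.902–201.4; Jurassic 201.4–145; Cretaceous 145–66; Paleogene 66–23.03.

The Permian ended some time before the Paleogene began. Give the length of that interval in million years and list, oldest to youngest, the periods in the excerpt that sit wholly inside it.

End of Permian = 251.902 Ma; start of Paleogene = 66 Ma.
Gap = 251.902 − 66 = 185.902 Myr.
Periods wholly inside 251.902–66 Ma: Triassic (251.902–201.4), Jurassic (201.4–145), Cretaceous (145–66).

185.902 million years; Triassic, Jurassic, Cretaceous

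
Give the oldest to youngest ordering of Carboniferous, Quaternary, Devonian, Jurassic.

Devonian, Carboniferous, Jurassic, Quaternary

Group by era (each group listed oldest first) — Paleozoic: Devonian, Carboniferous; Mesozoic: Jurassic; Cenozoic: Quaternary. The eras run Paleozoic → Mesozoic → Cenozoic. Concatenating the groups in that era order gives oldest to youngest directly.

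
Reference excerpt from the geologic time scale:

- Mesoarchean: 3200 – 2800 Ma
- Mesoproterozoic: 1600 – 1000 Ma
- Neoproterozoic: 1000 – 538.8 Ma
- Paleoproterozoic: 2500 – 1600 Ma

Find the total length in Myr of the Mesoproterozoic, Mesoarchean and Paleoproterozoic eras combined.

Each duration: Mesoproterozoic = 600; Mesoarchean = 400; Paleoproterozoic = 900.
Sum: 600 + 400 + 900 = 1900 Myr.

1900 million years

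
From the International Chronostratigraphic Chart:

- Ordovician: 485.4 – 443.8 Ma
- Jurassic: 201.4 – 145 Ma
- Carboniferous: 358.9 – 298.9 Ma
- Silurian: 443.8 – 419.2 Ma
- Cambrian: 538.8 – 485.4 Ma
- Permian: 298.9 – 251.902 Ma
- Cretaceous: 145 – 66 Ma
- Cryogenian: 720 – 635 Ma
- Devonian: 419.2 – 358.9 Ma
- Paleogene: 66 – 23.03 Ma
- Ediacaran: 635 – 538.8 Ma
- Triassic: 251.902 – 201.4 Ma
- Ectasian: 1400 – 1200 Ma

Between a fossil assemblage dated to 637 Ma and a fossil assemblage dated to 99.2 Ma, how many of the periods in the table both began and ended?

9

637 Ma sits inside the Cryogenian (720–635) and 99.2 Ma inside the Cretaceous (145–66); neither of those is wholly between the two dates.
The listed periods lying completely between them are Ediacaran, Cambrian, Ordovician, Silurian, Devonian, Carboniferous, Permian, Triassic, Jurassic — 9 in all.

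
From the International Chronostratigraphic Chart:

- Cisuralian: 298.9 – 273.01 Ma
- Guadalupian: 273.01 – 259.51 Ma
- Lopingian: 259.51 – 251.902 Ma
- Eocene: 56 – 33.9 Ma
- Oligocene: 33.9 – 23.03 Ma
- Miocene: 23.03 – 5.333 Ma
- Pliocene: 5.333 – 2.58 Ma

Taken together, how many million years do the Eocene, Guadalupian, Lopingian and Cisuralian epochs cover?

69.098 million years

Each duration: Eocene = 22.1; Guadalupian = 13.5; Lopingian = 7.608; Cisuralian = 25.89.
Sum: 22.1 + 13.5 + 7.608 + 25.89 = 69.098 Myr.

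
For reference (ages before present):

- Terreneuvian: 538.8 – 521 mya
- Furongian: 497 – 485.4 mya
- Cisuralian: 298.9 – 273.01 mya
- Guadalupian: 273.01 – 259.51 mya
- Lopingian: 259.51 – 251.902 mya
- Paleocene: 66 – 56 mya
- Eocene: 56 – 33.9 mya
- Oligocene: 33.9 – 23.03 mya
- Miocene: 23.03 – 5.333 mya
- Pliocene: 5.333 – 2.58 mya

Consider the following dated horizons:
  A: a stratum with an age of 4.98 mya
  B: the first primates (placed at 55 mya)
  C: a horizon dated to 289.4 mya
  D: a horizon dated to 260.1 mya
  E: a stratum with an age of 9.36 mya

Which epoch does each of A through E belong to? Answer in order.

Match each age against the start–end ranges in the excerpt: A = 4.98 Ma → Pliocene (5.333–2.58); B = 55 Ma → Eocene (56–33.9); C = 289.4 Ma → Cisuralian (298.9–273.01); D = 260.1 Ma → Guadalupian (273.01–259.51); E = 9.36 Ma → Miocene (23.03–5.333).

A — Pliocene; B — Eocene; C — Cisuralian; D — Guadalupian; E — Miocene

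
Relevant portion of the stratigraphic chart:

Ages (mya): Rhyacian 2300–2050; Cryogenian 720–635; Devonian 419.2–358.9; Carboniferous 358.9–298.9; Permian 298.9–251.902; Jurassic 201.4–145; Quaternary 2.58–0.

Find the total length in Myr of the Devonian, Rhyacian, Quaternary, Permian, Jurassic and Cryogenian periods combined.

501.278 million years

Duration is start − end for each: (419.2 − 358.9) + (2300 − 2050) + (2.58 − 0) + (298.9 − 251.902) + (201.4 − 145) + (720 − 635).
That is 60.3 + 250 + 2.58 + 46.998 + 56.4 + 85, which totals 501.278 million years.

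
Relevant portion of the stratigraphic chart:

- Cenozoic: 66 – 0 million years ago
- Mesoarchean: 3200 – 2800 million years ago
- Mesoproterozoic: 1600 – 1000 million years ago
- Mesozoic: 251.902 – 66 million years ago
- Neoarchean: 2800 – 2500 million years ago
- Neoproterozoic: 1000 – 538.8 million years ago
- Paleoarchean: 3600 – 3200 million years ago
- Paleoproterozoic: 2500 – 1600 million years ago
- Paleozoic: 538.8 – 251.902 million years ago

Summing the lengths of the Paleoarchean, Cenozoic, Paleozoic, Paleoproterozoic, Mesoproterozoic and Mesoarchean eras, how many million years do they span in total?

Duration is start − end for each: (3600 − 3200) + (66 − 0) + (538.8 − 251.902) + (2500 − 1600) + (1600 − 1000) + (3200 − 2800).
That is 400 + 66 + 286.898 + 900 + 600 + 400, which totals 2652.898 million years.

2652.898 million years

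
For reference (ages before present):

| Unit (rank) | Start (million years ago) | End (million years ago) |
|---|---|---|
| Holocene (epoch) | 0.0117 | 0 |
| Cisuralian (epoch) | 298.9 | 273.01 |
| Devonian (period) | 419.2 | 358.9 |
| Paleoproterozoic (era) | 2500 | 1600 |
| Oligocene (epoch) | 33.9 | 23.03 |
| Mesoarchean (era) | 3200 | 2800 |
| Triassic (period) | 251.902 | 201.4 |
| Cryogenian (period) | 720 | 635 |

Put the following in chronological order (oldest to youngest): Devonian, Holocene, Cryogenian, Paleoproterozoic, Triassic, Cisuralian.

Paleoproterozoic, then Cryogenian, then Devonian, then Cisuralian, then Triassic, then Holocene

Read off each span (Ma): Devonian 419.2–358.9; Holocene 0.0117–0; Cryogenian 720–635; Paleoproterozoic 2500–1600; Triassic 251.902–201.4; Cisuralian 298.9–273.01.
Larger Ma is older, so oldest→youngest is Paleoproterozoic, Cryogenian, Devonian, Cisuralian, Triassic, Holocene.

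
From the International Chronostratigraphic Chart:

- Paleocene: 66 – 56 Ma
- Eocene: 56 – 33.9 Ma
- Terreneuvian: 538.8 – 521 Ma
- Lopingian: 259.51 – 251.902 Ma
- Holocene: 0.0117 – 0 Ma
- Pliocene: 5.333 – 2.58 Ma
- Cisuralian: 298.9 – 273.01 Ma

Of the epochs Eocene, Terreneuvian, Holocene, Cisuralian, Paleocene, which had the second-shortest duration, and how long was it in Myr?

Durations: Eocene 22.1; Terreneuvian 17.8; Holocene 0.0117; Cisuralian 25.89; Paleocene 10 Myr.
Sorted shortest-first: Holocene (0.0117), Paleocene (10), Terreneuvian (17.8), Eocene (22.1), Cisuralian (25.89).
The second shortest is Paleocene at 10 Myr.

Paleocene, 10 million years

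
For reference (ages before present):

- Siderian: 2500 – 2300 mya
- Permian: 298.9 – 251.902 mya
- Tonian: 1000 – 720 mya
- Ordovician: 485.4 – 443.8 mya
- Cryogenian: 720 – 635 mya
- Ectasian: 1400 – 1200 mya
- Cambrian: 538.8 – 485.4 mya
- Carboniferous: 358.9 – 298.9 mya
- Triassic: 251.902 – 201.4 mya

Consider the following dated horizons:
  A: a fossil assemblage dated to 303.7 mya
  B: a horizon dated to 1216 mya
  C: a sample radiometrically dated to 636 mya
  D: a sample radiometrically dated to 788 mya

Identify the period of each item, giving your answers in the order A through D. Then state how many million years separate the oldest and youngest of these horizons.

A — Carboniferous; B — Ectasian; C — Cryogenian; D — Tonian; span 912.3 million years

A: 303.7 Ma lies in 358.9–298.9 Ma, so Carboniferous.
B: 1216 Ma lies in 1400–1200 Ma, so Ectasian.
C: 636 Ma lies in 720–635 Ma, so Cryogenian.
D: 788 Ma lies in 1000–720 Ma, so Tonian.
Oldest = 1216 Ma, youngest = 303.7 Ma → span 912.3 Myr.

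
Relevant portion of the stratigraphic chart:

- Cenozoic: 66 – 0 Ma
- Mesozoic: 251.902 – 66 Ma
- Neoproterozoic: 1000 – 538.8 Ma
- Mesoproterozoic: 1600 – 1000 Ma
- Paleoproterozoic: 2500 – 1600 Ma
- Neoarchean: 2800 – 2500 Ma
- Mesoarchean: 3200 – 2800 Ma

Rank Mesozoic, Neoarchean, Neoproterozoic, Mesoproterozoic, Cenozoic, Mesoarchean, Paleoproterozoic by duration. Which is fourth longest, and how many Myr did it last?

Mesoarchean, 400 million years

Start − end for each: Mesozoic 251.902 − 66 = 185.902; Neoarchean 2800 − 2500 = 300; Neoproterozoic 1000 − 538.8 = 461.2; Mesoproterozoic 1600 − 1000 = 600; Cenozoic 66 − 0 = 66; Mesoarchean 3200 − 2800 = 400; Paleoproterozoic 2500 − 1600 = 900.
Ranking these from longest: Paleoproterozoic > Mesoproterozoic > Neoproterozoic > Mesoarchean > Neoarchean > Mesozoic > Cenozoic.
Position 4 in that ranking is Mesoarchean, which lasted 400 Myr.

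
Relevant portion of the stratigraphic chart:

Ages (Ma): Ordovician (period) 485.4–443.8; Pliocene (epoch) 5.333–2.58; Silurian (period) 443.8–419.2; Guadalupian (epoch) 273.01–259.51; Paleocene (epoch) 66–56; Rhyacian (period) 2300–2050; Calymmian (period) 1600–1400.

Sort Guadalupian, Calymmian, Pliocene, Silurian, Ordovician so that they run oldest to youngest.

Calymmian, Ordovician, Silurian, Guadalupian, Pliocene

The oldest of these is Calymmian (starts 1600 Ma) and the youngest is Pliocene (ends 2.58 Ma).
In between, by decreasing start age: Ordovician (485.4), Silurian (443.8), Guadalupian (273.01).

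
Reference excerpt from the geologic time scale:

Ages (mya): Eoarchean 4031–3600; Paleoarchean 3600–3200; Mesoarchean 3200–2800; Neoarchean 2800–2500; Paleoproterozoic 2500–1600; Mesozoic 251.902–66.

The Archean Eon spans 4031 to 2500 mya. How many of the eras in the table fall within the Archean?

Eras inside 4031–2500 Ma: Eoarchean, Paleoarchean, Mesoarchean, Neoarchean — 4 in total.

4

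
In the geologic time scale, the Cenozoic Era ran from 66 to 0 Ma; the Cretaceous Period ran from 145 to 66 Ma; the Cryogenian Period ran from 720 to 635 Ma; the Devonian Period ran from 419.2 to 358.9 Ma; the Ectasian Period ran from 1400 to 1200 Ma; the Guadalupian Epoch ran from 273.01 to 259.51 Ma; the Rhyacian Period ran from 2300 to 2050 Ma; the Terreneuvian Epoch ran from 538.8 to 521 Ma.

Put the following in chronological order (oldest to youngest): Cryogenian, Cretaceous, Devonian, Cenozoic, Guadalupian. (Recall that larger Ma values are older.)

Cryogenian, then Devonian, then Guadalupian, then Cretaceous, then Cenozoic

The oldest of these is Cryogenian (starts 720 Ma) and the youngest is Cenozoic (ends 0 Ma).
In between, by decreasing start age: Devonian (419.2), Guadalupian (273.01), Cretaceous (145).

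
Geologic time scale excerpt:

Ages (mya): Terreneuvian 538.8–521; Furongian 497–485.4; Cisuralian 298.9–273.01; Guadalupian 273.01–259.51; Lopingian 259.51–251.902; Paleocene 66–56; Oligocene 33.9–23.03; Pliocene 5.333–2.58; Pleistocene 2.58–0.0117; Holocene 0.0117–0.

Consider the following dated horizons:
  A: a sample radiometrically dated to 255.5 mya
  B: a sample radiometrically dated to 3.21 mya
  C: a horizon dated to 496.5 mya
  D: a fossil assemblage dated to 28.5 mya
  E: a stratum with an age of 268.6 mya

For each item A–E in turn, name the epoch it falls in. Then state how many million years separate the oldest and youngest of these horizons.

A — Lopingian; B — Pliocene; C — Furongian; D — Oligocene; E — Guadalupian; span 493.29 million years

Match each age against the start–end ranges in the excerpt: A = 255.5 Ma → Lopingian (259.51–251.902); B = 3.21 Ma → Pliocene (5.333–2.58); C = 496.5 Ma → Furongian (497–485.4); D = 28.5 Ma → Oligocene (33.9–23.03); E = 268.6 Ma → Guadalupian (273.01–259.51).
The largest age is 496.5 Ma and the smallest is 3.21 Ma; their difference is 493.29 Myr.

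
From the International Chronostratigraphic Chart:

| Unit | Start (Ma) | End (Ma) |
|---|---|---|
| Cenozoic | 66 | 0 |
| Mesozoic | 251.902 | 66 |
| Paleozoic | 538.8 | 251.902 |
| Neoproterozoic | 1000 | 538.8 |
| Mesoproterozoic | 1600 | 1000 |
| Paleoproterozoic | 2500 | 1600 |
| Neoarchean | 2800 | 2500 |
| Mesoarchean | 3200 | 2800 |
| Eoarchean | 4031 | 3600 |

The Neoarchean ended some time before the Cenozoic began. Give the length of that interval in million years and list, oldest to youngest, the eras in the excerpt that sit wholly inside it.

2434 million years; Paleoproterozoic, Mesoproterozoic, Neoproterozoic, Paleozoic, Mesozoic

End of Neoarchean = 2500 Ma; start of Cenozoic = 66 Ma.
Gap = 2500 − 66 = 2434 Myr.
Eras wholly inside 2500–66 Ma: Paleoproterozoic (2500–1600), Mesoproterozoic (1600–1000), Neoproterozoic (1000–538.8), Paleozoic (538.8–251.902), Mesozoic (251.902–66).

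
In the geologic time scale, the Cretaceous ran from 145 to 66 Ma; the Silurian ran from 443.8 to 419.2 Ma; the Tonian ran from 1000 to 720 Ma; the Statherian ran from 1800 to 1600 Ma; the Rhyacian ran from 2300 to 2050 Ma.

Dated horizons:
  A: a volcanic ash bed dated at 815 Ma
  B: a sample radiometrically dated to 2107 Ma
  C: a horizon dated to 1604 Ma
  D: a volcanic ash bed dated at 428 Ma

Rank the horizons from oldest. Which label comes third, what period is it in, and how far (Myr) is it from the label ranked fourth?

Larger Ma means older, so oldest first: B 2107 > C 1604 > A 815 > D 428.
Counting 3 along gives A (815 Ma); the excerpt puts that inside the Tonian, 1000–720 Ma.
Next in line is D (428 Ma), and 815 − 428 = 387 Myr.

A, in the Tonian; 387 million years to D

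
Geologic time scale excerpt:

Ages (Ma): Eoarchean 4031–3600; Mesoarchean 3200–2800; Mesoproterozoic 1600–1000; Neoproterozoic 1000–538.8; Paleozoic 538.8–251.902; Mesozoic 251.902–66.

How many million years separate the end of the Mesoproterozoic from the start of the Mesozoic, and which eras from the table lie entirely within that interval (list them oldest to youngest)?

End of Mesoproterozoic = 1000 Ma; start of Mesozoic = 251.902 Ma.
Gap = 1000 − 251.902 = 748.098 Myr.
Eras wholly inside 1000–251.902 Ma: Neoproterozoic (1000–538.8), Paleozoic (538.8–251.902).

748.098 million years; Neoproterozoic, Paleozoic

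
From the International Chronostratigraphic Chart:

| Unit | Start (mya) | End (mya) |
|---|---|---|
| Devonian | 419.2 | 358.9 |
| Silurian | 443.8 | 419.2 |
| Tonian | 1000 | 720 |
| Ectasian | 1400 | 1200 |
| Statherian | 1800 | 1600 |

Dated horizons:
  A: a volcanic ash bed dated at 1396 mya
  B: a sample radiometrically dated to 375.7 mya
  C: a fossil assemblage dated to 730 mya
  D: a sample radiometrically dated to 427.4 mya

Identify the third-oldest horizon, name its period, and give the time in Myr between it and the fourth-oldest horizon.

Larger Ma means older, so oldest first: A 1396 > C 730 > D 427.4 > B 375.7.
Counting 3 along gives D (427.4 Ma); the excerpt puts that inside the Silurian, 443.8–419.2 Ma.
Next in line is B (375.7 Ma), and 427.4 − 375.7 = 51.7 Myr.

D, in the Silurian; 51.7 million years to B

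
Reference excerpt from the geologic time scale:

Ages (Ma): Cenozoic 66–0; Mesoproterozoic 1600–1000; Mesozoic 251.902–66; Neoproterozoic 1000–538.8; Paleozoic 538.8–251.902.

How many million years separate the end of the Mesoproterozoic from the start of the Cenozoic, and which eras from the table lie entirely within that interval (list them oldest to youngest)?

The Mesoproterozoic closes at 1000 Ma and the Cenozoic opens at 66 Ma, so the interval is 1000 − 66 = 934 Myr.
An era fits inside if it starts at or after 1000 Ma and ends at or before 66 Ma; oldest first that gives Neoproterozoic, Paleozoic, Mesozoic.

934 million years; Neoproterozoic, Paleozoic, Mesozoic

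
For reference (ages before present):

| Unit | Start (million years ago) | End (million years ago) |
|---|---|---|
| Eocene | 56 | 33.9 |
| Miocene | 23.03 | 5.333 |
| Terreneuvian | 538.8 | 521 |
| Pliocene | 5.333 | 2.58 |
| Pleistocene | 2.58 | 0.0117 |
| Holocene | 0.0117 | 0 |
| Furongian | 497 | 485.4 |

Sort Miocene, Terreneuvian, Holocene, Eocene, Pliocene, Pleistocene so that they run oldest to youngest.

Terreneuvian, Eocene, Miocene, Pliocene, Pleistocene, Holocene

The oldest of these is Terreneuvian (starts 538.8 Ma) and the youngest is Holocene (ends 0 Ma).
In between, by decreasing start age: Eocene (56), Miocene (23.03), Pliocene (5.333), Pleistocene (2.58).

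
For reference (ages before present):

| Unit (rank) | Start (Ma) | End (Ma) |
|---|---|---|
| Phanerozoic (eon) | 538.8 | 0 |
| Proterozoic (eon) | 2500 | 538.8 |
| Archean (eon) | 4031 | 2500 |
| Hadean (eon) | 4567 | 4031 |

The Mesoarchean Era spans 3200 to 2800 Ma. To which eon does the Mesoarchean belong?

The Mesoarchean (3200–2800 Ma) lies entirely within 4031–2500 Ma, the Archean Eon.

Archean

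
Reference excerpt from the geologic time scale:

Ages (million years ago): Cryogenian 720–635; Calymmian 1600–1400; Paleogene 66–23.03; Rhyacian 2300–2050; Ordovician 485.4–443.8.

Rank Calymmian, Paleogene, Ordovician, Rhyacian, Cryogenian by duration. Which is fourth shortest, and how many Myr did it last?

Durations: Calymmian 200; Paleogene 42.97; Ordovician 41.6; Rhyacian 250; Cryogenian 85 Myr.
Sorted shortest-first: Ordovician (41.6), Paleogene (42.97), Cryogenian (85), Calymmian (200), Rhyacian (250).
The fourth shortest is Calymmian at 200 Myr.

Calymmian, 200 million years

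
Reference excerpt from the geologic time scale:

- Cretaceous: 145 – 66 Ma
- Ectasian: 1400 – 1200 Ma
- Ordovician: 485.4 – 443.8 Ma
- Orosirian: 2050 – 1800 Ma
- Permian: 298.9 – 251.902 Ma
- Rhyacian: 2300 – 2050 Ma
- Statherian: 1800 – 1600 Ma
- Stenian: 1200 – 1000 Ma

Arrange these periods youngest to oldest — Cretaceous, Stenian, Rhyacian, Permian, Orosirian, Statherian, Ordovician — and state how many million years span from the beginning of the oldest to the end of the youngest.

Start ages (Ma): Rhyacian 2300, Orosirian 2050, Statherian 1800, Stenian 1200, Ordovician 485.4, Permian 298.9, Cretaceous 145.
Ordered youngest to oldest: Cretaceous, Permian, Ordovician, Stenian, Statherian, Orosirian, Rhyacian.
Span = 2300 − 66 = 2234 Myr.

Cretaceous, Permian, Ordovician, Stenian, Statherian, Orosirian, Rhyacian; total span 2234 Myr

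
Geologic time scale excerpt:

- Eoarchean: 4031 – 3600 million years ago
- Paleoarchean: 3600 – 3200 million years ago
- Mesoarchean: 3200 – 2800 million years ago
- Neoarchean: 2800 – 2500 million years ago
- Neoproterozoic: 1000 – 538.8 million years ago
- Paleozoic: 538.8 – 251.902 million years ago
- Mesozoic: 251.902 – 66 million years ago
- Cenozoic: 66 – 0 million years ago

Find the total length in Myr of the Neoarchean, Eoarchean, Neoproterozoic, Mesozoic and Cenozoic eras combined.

1444.102 million years

Duration is start − end for each: (2800 − 2500) + (4031 − 3600) + (1000 − 538.8) + (251.902 − 66) + (66 − 0).
That is 300 + 431 + 461.2 + 185.902 + 66, which totals 1444.102 million years.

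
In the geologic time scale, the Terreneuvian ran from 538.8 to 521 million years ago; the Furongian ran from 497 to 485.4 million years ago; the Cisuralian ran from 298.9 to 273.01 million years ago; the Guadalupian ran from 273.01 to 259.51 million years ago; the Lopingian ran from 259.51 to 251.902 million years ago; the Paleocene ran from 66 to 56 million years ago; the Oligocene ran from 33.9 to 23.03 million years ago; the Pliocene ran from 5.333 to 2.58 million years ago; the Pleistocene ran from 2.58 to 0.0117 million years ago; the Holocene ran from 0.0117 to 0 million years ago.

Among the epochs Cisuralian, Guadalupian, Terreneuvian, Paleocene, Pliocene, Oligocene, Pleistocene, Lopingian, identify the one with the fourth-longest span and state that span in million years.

Start − end for each: Cisuralian 298.9 − 273.01 = 25.89; Guadalupian 273.01 − 259.51 = 13.5; Terreneuvian 538.8 − 521 = 17.8; Paleocene 66 − 56 = 10; Pliocene 5.333 − 2.58 = 2.753; Oligocene 33.9 − 23.03 = 10.87; Pleistocene 2.58 − 0.0117 = 2.5683; Lopingian 259.51 − 251.902 = 7.608.
Ranking these from longest: Cisuralian > Terreneuvian > Guadalupian > Oligocene > Paleocene > Lopingian > Pliocene > Pleistocene.
Position 4 in that ranking is Oligocene, which lasted 10.87 Myr.

Oligocene, 10.87 million years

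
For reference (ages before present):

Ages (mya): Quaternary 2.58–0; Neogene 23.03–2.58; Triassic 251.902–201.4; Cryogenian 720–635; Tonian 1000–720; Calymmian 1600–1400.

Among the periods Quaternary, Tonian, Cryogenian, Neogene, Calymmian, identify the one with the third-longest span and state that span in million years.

Durations: Quaternary 2.58; Tonian 280; Cryogenian 85; Neogene 20.45; Calymmian 200 Myr.
Sorted longest-first: Tonian (280), Calymmian (200), Cryogenian (85), Neogene (20.45), Quaternary (2.58).
The third longest is Cryogenian at 85 Myr.

Cryogenian, 85 million years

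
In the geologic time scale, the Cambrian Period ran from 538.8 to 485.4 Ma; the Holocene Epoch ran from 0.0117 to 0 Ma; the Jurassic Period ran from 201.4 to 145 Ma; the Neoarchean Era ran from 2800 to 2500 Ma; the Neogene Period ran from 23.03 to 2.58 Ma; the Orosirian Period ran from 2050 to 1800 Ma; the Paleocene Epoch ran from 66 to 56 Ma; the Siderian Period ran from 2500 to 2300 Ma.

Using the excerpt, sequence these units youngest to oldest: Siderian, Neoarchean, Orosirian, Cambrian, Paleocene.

The oldest of these is Neoarchean (starts 2800 Ma) and the youngest is Paleocene (ends 56 Ma).
In between, by decreasing start age: Siderian (2500), Orosirian (2050), Cambrian (538.8).
Listing youngest first means reversing that sequence.

Paleocene, Cambrian, Orosirian, Siderian, Neoarchean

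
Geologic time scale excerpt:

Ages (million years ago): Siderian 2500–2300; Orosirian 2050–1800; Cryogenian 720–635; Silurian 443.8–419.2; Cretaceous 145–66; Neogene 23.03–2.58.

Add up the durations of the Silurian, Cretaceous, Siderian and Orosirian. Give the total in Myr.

Duration is start − end for each: (443.8 − 419.2) + (145 − 66) + (2500 − 2300) + (2050 − 1800).
That is 24.6 + 79 + 200 + 250, which totals 553.6 million years.

553.6 million years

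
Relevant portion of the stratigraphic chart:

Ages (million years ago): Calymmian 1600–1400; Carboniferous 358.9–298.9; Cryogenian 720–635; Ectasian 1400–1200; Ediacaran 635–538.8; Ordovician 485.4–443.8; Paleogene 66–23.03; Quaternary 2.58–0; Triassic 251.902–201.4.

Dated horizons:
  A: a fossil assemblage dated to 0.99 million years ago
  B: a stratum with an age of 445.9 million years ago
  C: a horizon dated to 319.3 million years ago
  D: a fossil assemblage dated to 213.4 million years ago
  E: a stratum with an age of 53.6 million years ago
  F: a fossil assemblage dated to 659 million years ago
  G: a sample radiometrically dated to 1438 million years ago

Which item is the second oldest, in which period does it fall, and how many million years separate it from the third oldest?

Larger Ma means older, so oldest first: G 1438 > F 659 > B 445.9 > C 319.3 > D 213.4 > E 53.6 > A 0.99.
Counting 2 along gives F (659 Ma); the excerpt puts that inside the Cryogenian, 720–635 Ma.
Next in line is B (445.9 Ma), and 659 − 445.9 = 213.1 Myr.

F, in the Cryogenian; 213.1 million years to B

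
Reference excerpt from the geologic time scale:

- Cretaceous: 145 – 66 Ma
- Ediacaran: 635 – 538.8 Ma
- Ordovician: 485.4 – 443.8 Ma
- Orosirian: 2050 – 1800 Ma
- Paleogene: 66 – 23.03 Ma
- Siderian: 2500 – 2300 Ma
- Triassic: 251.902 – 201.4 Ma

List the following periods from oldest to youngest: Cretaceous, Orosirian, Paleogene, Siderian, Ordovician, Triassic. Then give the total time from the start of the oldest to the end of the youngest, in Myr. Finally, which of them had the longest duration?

Siderian → Orosirian → Ordovician → Triassic → Cretaceous → Paleogene; total span 2476.97 Myr; longest is Orosirian

From the excerpt: Cretaceous 145–66; Orosirian 2050–1800; Paleogene 66–23.03; Siderian 2500–2300; Ordovician 485.4–443.8; Triassic 251.902–201.4 (Ma).
Larger Ma is earlier, so the oldest is Siderian and the youngest is Paleogene; oldest to youngest: Siderian, Orosirian, Ordovician, Triassic, Cretaceous, Paleogene.
Oldest start 2500 minus youngest end 23.03 gives 2476.97 Myr overall.
Individual lengths (start − end): Ordovician 41.6; Paleogene 42.97; Triassic 50.502; Orosirian 250; Siderian 200; Cretaceous 79. The largest is Orosirian at 250 Myr.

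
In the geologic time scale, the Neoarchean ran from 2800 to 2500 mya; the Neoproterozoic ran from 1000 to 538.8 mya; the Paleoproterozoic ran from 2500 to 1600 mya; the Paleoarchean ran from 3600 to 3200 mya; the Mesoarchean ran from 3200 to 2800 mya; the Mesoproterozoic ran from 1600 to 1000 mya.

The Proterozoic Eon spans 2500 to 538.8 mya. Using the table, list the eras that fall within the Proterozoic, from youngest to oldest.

Eras with both bounds inside 2500–538.8 Ma: Neoproterozoic (1000–538.8), Mesoproterozoic (1600–1000), Paleoproterozoic (2500–1600).

Neoproterozoic, Mesoproterozoic, Paleoproterozoic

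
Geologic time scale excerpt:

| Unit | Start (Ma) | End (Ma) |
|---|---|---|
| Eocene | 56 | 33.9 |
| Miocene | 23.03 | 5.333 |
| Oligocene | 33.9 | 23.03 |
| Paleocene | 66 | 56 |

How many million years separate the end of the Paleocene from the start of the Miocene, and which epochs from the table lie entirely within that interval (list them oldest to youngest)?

The Paleocene closes at 56 Ma and the Miocene opens at 23.03 Ma, so the interval is 56 − 23.03 = 32.97 Myr.
An epoch fits inside if it starts at or after 56 Ma and ends at or before 23.03 Ma; oldest first that gives Eocene, Oligocene.

32.97 million years; Eocene, Oligocene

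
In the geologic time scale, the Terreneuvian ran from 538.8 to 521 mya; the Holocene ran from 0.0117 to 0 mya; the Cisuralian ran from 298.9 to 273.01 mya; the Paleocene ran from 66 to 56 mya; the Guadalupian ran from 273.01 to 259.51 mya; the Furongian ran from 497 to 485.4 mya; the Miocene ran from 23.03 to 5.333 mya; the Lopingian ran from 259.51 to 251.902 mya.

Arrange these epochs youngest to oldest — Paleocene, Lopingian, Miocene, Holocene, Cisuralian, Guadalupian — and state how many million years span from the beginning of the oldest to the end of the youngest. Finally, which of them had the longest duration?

From the excerpt: Paleocene 66–56; Lopingian 259.51–251.902; Miocene 23.03–5.333; Holocene 0.0117–0; Cisuralian 298.9–273.01; Guadalupian 273.01–259.51 (Ma).
Larger Ma is earlier, so the oldest is Cisuralian and the youngest is Holocene; youngest to oldest: Holocene, Miocene, Paleocene, Lopingian, Guadalupian, Cisuralian.
Oldest start 298.9 minus youngest end 0 gives 298.9 Myr overall.
Individual lengths (start − end): Cisuralian 25.89; Guadalupian 13.5; Paleocene 10; Miocene 17.697; Holocene 0.0117; Lopingian 7.608. The largest is Cisuralian at 25.89 Myr.

Holocene → Miocene → Paleocene → Lopingian → Guadalupian → Cisuralian; total span 298.9 Myr; longest is Cisuralian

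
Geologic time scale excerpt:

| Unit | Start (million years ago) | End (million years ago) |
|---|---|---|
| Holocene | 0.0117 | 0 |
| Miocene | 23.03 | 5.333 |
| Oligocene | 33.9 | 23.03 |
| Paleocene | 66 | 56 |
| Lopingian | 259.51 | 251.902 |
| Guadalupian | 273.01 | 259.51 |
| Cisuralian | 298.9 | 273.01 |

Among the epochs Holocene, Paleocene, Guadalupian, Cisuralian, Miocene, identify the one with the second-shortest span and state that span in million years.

Paleocene, 10 million years

Start − end for each: Holocene 0.0117 − 0 = 0.0117; Paleocene 66 − 56 = 10; Guadalupian 273.01 − 259.51 = 13.5; Cisuralian 298.9 − 273.01 = 25.89; Miocene 23.03 − 5.333 = 17.697.
Ranking these from shortest: Holocene < Paleocene < Guadalupian < Miocene < Cisuralian.
Position 2 in that ranking is Paleocene, which lasted 10 Myr.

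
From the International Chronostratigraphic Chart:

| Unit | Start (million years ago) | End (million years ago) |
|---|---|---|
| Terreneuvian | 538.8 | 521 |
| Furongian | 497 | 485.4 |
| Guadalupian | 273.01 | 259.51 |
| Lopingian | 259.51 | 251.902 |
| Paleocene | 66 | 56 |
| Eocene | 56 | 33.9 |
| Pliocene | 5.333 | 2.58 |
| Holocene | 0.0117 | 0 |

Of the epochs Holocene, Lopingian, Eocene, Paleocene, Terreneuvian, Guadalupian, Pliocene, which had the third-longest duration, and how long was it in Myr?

Durations: Holocene 0.0117; Lopingian 7.608; Eocene 22.1; Paleocene 10; Terreneuvian 17.8; Guadalupian 13.5; Pliocene 2.753 Myr.
Sorted longest-first: Eocene (22.1), Terreneuvian (17.8), Guadalupian (13.5), Paleocene (10), Lopingian (7.608), Pliocene (2.753), Holocene (0.0117).
The third longest is Guadalupian at 13.5 Myr.

Guadalupian, 13.5 million years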